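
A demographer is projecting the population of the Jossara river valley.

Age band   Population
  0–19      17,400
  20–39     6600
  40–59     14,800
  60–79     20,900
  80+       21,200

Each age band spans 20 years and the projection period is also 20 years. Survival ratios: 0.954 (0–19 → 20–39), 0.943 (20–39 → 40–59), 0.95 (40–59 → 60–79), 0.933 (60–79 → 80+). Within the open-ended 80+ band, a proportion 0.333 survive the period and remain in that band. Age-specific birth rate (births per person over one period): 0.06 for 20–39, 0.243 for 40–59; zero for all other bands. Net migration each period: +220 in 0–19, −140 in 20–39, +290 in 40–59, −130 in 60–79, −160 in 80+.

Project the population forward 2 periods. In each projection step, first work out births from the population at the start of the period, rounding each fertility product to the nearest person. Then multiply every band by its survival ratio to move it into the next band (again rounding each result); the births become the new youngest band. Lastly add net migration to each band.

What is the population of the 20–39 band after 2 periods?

3878

(Groups numbered youngest = 1 to oldest = 5.)
— Period 1 —
Births: 6600 × 0.06 = 396, 14800 × 0.243 = 3596 → 3992
Group 2: 17400 × 0.954 = 16600
Group 3: 6600 × 0.943 = 6224
Group 4: 14800 × 0.95 = 14060
Group 5: 20900 × 0.933 + 21200 × 0.333 = 19500 + 7060 = 26560
Net migration: Group 1 + 220 → 4212; Group 2 − 140 → 16460; Group 3 + 290 → 6514; Group 4 − 130 → 13930; Group 5 − 160 → 26400
Giving 4212 / 16460 / 6514 / 13930 / 26400.
— Period 2 —
Births: 16460 × 0.06 = 988, 6514 × 0.243 = 1583 → 2571
Group 2: 4212 × 0.954 = 4018
Group 3: 16460 × 0.943 = 15522
Group 4: 6514 × 0.95 = 6188
Group 5: 13930 × 0.933 + 26400 × 0.333 = 12997 + 8791 = 21788
Net migration: Group 1 + 220 → 2791; Group 2 − 140 → 3878; Group 3 + 290 → 15812; Group 4 − 130 → 6058; Group 5 − 160 → 21628
Giving 2791 / 3878 / 15812 / 6058 / 21628.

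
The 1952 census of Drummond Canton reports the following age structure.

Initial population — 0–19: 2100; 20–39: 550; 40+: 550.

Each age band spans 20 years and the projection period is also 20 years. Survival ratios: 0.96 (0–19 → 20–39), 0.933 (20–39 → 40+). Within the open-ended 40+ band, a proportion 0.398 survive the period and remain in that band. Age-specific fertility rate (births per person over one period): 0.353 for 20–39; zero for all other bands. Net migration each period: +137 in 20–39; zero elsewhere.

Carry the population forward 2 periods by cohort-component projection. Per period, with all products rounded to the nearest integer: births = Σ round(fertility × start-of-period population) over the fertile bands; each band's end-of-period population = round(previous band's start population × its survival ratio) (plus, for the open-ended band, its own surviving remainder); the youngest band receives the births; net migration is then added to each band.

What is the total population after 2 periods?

3383

Call the groups 1 to 3, youngest first.
[period 1]
Births: 550 * 0.353 = 194
Group 2: 2100 * 0.96 = 2016
Group 3: 550 * 0.933 + 550 * 0.398 = 513 + 219 = 732
Net migration: Group 2 + 137 → 2153
End of period: [194, 2153, 732]
[period 2]
Births: 2153 * 0.353 = 760
Group 2: 194 * 0.96 = 186
Group 3: 2153 * 0.933 + 732 * 0.398 = 2009 + 291 = 2300
Net migration: Group 2 + 137 → 323
End of period: [760, 323, 2300]
Total after period 2: 760 + 323 + 2300 = 3383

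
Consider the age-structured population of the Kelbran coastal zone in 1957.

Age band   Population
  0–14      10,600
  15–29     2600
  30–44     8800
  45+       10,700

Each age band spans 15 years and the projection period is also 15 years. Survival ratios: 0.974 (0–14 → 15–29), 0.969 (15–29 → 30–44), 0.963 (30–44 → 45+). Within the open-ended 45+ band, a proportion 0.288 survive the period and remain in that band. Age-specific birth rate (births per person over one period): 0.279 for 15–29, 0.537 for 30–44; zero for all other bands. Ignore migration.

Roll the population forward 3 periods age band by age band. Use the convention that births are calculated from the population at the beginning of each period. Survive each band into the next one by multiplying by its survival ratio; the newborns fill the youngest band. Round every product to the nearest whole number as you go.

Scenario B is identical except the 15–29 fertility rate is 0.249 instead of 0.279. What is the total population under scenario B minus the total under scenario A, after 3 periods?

-552

— Period 1 —
Births: 2600 × 0.279 = 725, 8800 × 0.537 = 4726 — total 5451
15–29: 10600 × 0.974 = 10324
30–44: 2600 × 0.969 = 2519
45+: 8800 × 0.963 + 10700 × 0.288 = 8474 + 3082 = 11556
Population now: 0–14=5451, 15–29=10324, 30–44=2519, 45+=11556
— Period 2 —
Births: 10324 × 0.279 = 2880, 2519 × 0.537 = 1353 — total 4233
15–29: 5451 × 0.974 = 5309
30–44: 10324 × 0.969 = 10004
45+: 2519 × 0.963 + 11556 × 0.288 = 2426 + 3328 = 5754
Population now: 0–14=4233, 15–29=5309, 30–44=10004, 45+=5754
— Period 3 —
Births: 5309 × 0.279 = 1481, 10004 × 0.537 = 5372 — total 6853
15–29: 4233 × 0.974 = 4123
30–44: 5309 × 0.969 = 5144
45+: 10004 × 0.963 + 5754 × 0.288 = 9634 + 1657 = 11291
Population now: 0–14=6853, 15–29=4123, 30–44=5144, 45+=11291
Scenario A total after 3 periods: 27411
Scenario B projection —
— Period 1 —
Births: 2600 × 0.249 = 647, 8800 × 0.537 = 4726 — total 5373
15–29: 10600 × 0.974 = 10324
30–44: 2600 × 0.969 = 2519
45+: 8800 × 0.963 + 10700 × 0.288 = 8474 + 3082 = 11556
Population now: 0–14=5373, 15–29=10324, 30–44=2519, 45+=11556
— Period 2 —
Births: 10324 × 0.249 = 2571, 2519 × 0.537 = 1353 — total 3924
15–29: 5373 × 0.974 = 5233
30–44: 10324 × 0.969 = 10004
45+: 2519 × 0.963 + 11556 × 0.288 = 2426 + 3328 = 5754
Population now: 0–14=3924, 15–29=5233, 30–44=10004, 45+=5754
— Period 3 —
Births: 5233 × 0.249 = 1303, 10004 × 0.537 = 5372 — total 6675
15–29: 3924 × 0.974 = 3822
30–44: 5233 × 0.969 = 5071
45+: 10004 × 0.963 + 5754 × 0.288 = 9634 + 1657 = 11291
Population now: 0–14=6675, 15–29=3822, 30–44=5071, 45+=11291
Scenario B total after 3 periods: 26859
Difference B − A = 26859 − 27411 = -552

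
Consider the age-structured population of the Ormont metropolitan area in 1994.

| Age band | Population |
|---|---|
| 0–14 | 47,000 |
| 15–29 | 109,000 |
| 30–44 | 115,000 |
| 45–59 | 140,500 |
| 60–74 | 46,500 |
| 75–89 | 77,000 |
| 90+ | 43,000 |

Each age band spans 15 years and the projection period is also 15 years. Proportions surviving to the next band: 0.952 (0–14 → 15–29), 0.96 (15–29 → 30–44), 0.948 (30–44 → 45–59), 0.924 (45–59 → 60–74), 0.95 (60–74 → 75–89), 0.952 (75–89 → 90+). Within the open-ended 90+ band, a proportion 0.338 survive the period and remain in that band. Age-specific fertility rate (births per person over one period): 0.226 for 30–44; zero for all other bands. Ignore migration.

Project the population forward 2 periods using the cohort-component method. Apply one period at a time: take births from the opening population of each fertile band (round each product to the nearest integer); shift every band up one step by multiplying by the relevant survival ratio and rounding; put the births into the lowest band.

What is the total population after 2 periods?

Let band 1 be 0–14 through band 7 = 90+.
— Period 1 —
Births: 115000 * 0.226 = 25990
Band 2: 47000 * 0.952 = 44744
Band 3: 109000 * 0.96 = 104640
Band 4: 115000 * 0.948 = 109020
Band 5: 140500 * 0.924 = 129822
Band 6: 46500 * 0.95 = 44175
Band 7: 77000 * 0.952 + 43000 * 0.338 = 73304 + 14534 = 87838
Population now: 0–14=25990, 15–29=44744, 30–44=104640, 45–59=109020, 60–74=129822, 75–89=44175, 90+=87838
— Period 2 —
Births: 104640 * 0.226 = 23649
Band 2: 25990 * 0.952 = 24742
Band 3: 44744 * 0.96 = 42954
Band 4: 104640 * 0.948 = 99199
Band 5: 109020 * 0.924 = 100734
Band 6: 129822 * 0.95 = 123331
Band 7: 44175 * 0.952 + 87838 * 0.338 = 42055 + 29689 = 71744
Population now: 0–14=23649, 15–29=24742, 30–44=42954, 45–59=99199, 60–74=100734, 75–89=123331, 90+=71744
Total after period 2: 23649 + 24742 + 42954 + 99199 + 100734 + 123331 + 71744 = 486353

486353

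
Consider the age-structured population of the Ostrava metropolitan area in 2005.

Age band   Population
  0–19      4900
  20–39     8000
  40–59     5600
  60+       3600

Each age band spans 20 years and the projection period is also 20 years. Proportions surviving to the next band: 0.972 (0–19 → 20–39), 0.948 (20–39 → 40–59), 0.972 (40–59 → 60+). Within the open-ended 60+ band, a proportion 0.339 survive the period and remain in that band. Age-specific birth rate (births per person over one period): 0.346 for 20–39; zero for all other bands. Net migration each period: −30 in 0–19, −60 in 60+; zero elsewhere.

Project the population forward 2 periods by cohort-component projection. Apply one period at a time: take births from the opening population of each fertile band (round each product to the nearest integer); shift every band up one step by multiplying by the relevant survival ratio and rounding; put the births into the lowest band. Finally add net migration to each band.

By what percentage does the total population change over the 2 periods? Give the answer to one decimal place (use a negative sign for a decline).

Period 1.
Births: 8000 × 0.346 = 2768
20–39: 4900 × 0.972 = 4763
40–59: 8000 × 0.948 = 7584
60+: 5600 × 0.972 + 3600 × 0.339 = 5443 + 1220 = 6663
Net migration: 0–19 − 30 → 2738; 60+ − 60 → 6603
End of period: [2738, 4763, 7584, 6603]
Period 2.
Births: 4763 × 0.346 = 1648
20–39: 2738 × 0.972 = 2661
40–59: 4763 × 0.948 = 4515
60+: 7584 × 0.972 + 6603 × 0.339 = 7372 + 2238 = 9610
Net migration: 0–19 − 30 → 1618; 60+ − 60 → 9550
End of period: [1618, 2661, 4515, 9550]
Total: 22100 → 18344; change = -3756; percentage change = -17.0%

-17.0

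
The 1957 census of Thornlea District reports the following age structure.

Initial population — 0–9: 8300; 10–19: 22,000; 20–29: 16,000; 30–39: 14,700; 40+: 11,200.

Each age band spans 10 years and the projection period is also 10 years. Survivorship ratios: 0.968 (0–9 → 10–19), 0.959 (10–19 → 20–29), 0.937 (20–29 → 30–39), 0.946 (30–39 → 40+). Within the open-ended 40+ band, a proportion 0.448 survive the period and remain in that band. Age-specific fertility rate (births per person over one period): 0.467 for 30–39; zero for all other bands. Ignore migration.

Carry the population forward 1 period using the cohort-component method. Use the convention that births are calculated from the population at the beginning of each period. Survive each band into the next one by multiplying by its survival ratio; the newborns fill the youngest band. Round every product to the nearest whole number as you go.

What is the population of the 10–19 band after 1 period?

8034

[period 1]
Births: 14700 × 0.467 = 6865
10–19: 8300 × 0.968 = 8034
20–29: 22000 × 0.959 = 21098
30–39: 16000 × 0.937 = 14992
40+: 14700 × 0.946 + 11200 × 0.448 = 13906 + 5018 = 18924
Population now: 0–9=6865, 10–19=8034, 20–29=21098, 30–39=14992, 40+=18924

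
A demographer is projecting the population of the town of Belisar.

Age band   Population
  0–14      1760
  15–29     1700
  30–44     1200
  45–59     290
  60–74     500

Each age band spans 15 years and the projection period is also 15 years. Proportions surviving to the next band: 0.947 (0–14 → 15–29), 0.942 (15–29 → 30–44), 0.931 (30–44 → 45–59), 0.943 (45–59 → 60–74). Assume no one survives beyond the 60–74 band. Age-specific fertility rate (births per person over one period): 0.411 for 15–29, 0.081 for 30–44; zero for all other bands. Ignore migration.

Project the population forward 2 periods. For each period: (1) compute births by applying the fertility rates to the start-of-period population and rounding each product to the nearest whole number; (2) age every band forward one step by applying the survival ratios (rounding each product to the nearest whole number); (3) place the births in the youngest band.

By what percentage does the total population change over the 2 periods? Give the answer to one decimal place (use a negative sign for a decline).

[period 1]
Births: 1700 * 0.411 = 699  |  1200 * 0.081 = 97 → total 796
15–29: 1760 * 0.947 = 1667
30–44: 1700 * 0.942 = 1601
45–59: 1200 * 0.931 = 1117
60–74: 290 * 0.943 = 273
Population now: 0–14=796, 15–29=1667, 30–44=1601, 45–59=1117, 60–74=273
[period 2]
Births: 1667 * 0.411 = 685  |  1601 * 0.081 = 130 → total 815
15–29: 796 * 0.947 = 754
30–44: 1667 * 0.942 = 1570
45–59: 1601 * 0.931 = 1491
60–74: 1117 * 0.943 = 1053
Population now: 0–14=815, 15–29=754, 30–44=1570, 45–59=1491, 60–74=1053
Total: 5450 → 5683; change = 233; percentage change = 4.3%

4.3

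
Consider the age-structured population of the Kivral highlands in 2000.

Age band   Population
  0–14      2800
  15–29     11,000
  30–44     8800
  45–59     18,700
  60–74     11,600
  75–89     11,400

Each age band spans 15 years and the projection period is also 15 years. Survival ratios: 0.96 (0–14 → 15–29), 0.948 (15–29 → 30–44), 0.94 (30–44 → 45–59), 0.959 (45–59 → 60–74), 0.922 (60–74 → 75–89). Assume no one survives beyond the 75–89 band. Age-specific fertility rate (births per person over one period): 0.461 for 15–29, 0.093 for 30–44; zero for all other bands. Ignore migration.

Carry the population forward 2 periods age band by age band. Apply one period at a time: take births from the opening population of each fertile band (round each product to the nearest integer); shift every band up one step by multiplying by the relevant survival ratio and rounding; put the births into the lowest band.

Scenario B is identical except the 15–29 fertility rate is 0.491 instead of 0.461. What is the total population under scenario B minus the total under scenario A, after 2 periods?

398

After projecting period 1:
Births: 11000 × 0.461 = 5071  |  8800 × 0.093 = 818 → total 5889
15–29: 2800 × 0.96 = 2688
30–44: 11000 × 0.948 = 10428
45–59: 8800 × 0.94 = 8272
60–74: 18700 × 0.959 = 17933
75–89: 11600 × 0.922 = 10695
Giving 5889 / 2688 / 10428 / 8272 / 17933 / 10695.
After projecting period 2:
Births: 2688 × 0.461 = 1239  |  10428 × 0.093 = 970 → total 2209
15–29: 5889 × 0.96 = 5653
30–44: 2688 × 0.948 = 2548
45–59: 10428 × 0.94 = 9802
60–74: 8272 × 0.959 = 7933
75–89: 17933 × 0.922 = 16534
Giving 2209 / 5653 / 2548 / 9802 / 7933 / 16534.
Scenario A total after 2 periods: 44679
Scenario B projection —
After projecting period 1:
Births: 11000 × 0.491 = 5401  |  8800 × 0.093 = 818 → total 6219
15–29: 2800 × 0.96 = 2688
30–44: 11000 × 0.948 = 10428
45–59: 8800 × 0.94 = 8272
60–74: 18700 × 0.959 = 17933
75–89: 11600 × 0.922 = 10695
Giving 6219 / 2688 / 10428 / 8272 / 17933 / 10695.
After projecting period 2:
Births: 2688 × 0.491 = 1320  |  10428 × 0.093 = 970 → total 2290
15–29: 6219 × 0.96 = 5970
30–44: 2688 × 0.948 = 2548
45–59: 10428 × 0.94 = 9802
60–74: 8272 × 0.959 = 7933
75–89: 17933 × 0.922 = 16534
Giving 2290 / 5970 / 2548 / 9802 / 7933 / 16534.
Scenario B total after 2 periods: 45077
Difference B − A = 45077 − 44679 = 398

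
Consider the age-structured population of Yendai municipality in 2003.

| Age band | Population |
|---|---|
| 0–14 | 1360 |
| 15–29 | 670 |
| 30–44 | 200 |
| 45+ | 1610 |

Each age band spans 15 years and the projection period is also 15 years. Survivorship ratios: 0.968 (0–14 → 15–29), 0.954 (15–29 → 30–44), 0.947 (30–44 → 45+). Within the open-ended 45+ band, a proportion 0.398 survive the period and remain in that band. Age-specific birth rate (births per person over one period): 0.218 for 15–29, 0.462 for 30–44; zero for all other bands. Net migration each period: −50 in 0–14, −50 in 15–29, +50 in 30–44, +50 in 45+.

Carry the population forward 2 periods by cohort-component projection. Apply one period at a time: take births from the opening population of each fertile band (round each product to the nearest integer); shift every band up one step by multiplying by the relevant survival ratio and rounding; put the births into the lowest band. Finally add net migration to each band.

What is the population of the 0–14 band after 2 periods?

Period 1:
Births: 670 × 0.218 = 146 ; 200 × 0.462 = 92 ⇒ total 238
15–29: 1360 × 0.968 = 1316
30–44: 670 × 0.954 = 639
45+: 200 × 0.947 + 1610 × 0.398 = 189 + 641 = 830
Net migration: 0–14 − 50 → 188; 15–29 − 50 → 1266; 30–44 + 50 → 689; 45+ + 50 → 880
Giving 188 / 1266 / 689 / 880.
Period 2:
Births: 1266 × 0.218 = 276 ; 689 × 0.462 = 318 ⇒ total 594
15–29: 188 × 0.968 = 182
30–44: 1266 × 0.954 = 1208
45+: 689 × 0.947 + 880 × 0.398 = 652 + 350 = 1002
Net migration: 0–14 − 50 → 544; 15–29 − 50 → 132; 30–44 + 50 → 1258; 45+ + 50 → 1052
Giving 544 / 132 / 1258 / 1052.

544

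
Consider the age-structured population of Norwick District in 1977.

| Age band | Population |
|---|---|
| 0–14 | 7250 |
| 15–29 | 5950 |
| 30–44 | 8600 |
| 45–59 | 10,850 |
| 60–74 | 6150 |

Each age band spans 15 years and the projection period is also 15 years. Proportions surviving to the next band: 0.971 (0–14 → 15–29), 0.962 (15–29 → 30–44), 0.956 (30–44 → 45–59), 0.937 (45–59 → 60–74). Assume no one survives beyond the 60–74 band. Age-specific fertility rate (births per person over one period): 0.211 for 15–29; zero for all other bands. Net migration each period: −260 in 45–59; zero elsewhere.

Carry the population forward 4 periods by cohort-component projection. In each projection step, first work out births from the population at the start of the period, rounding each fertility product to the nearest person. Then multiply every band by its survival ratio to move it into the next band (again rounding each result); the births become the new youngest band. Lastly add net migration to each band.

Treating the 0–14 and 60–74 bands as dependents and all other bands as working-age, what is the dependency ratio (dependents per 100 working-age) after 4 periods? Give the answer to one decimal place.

Period 1.
Births: 5950 * 0.211 = 1255
15–29: 7250 * 0.971 = 7040
30–44: 5950 * 0.962 = 5724
45–59: 8600 * 0.956 = 8222
60–74: 10850 * 0.937 = 10166
Net migration: 45–59 − 260 → 7962
Giving 1255 / 7040 / 5724 / 7962 / 10166.
Period 2.
Births: 7040 * 0.211 = 1485
15–29: 1255 * 0.971 = 1219
30–44: 7040 * 0.962 = 6772
45–59: 5724 * 0.956 = 5472
60–74: 7962 * 0.937 = 7460
Net migration: 45–59 − 260 → 5212
Giving 1485 / 1219 / 6772 / 5212 / 7460.
Period 3.
Births: 1219 * 0.211 = 257
15–29: 1485 * 0.971 = 1442
30–44: 1219 * 0.962 = 1173
45–59: 6772 * 0.956 = 6474
60–74: 5212 * 0.937 = 4884
Net migration: 45–59 − 260 → 6214
Giving 257 / 1442 / 1173 / 6214 / 4884.
Period 4.
Births: 1442 * 0.211 = 304
15–29: 257 * 0.971 = 250
30–44: 1442 * 0.962 = 1387
45–59: 1173 * 0.956 = 1121
60–74: 6214 * 0.937 = 5823
Net migration: 45–59 − 260 → 861
Giving 304 / 250 / 1387 / 861 / 5823.
Dependents (band 0–14 + band 60–74) = 304 + 5823 = 6127; working-age = 2498; ratio = 6127/2498 × 100 = 245.3

245.3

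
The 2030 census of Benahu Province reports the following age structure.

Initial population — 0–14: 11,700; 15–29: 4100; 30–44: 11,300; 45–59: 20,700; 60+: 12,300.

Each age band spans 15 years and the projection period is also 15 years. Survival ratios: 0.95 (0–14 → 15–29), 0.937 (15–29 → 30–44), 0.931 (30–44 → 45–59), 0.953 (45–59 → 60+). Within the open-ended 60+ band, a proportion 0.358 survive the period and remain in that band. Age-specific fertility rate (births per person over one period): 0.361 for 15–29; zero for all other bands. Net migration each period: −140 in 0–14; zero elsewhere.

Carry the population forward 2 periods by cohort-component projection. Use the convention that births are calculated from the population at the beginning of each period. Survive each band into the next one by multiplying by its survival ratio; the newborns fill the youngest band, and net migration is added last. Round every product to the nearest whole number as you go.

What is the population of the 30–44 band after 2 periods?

10415

— Period 1 —
Births: 4100 × 0.361 = 1480
15–29: 11700 × 0.95 = 11115
30–44: 4100 × 0.937 = 3842
45–59: 11300 × 0.931 = 10520
60+: 20700 × 0.953 + 12300 × 0.358 = 19727 + 4403 = 24130
Net migration: 0–14 − 140 → 1340
End of period: [1340, 11115, 3842, 10520, 24130]
— Period 2 —
Births: 11115 × 0.361 = 4013
15–29: 1340 × 0.95 = 1273
30–44: 11115 × 0.937 = 10415
45–59: 3842 × 0.931 = 3577
60+: 10520 × 0.953 + 24130 × 0.358 = 10026 + 8639 = 18665
Net migration: 0–14 − 140 → 3873
End of period: [3873, 1273, 10415, 3577, 18665]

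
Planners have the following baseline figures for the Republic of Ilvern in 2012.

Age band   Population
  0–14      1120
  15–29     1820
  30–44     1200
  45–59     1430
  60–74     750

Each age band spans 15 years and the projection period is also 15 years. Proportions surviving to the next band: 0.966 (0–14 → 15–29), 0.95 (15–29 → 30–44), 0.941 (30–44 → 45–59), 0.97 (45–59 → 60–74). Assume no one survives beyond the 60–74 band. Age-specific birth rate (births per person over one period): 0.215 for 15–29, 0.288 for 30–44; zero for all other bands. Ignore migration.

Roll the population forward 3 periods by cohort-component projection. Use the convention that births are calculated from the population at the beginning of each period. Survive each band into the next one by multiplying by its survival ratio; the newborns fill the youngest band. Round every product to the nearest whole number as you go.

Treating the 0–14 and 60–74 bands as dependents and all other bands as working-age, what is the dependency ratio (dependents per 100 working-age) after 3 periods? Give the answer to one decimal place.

After projecting period 1:
Births: 1820 × 0.215 = 391, 1200 × 0.288 = 346 — total 737
15–29: 1120 × 0.966 = 1082
30–44: 1820 × 0.95 = 1729
45–59: 1200 × 0.941 = 1129
60–74: 1430 × 0.97 = 1387
→ [737, 1082, 1729, 1129, 1387]
After projecting period 2:
Births: 1082 × 0.215 = 233, 1729 × 0.288 = 498 — total 731
15–29: 737 × 0.966 = 712
30–44: 1082 × 0.95 = 1028
45–59: 1729 × 0.941 = 1627
60–74: 1129 × 0.97 = 1095
→ [731, 712, 1028, 1627, 1095]
After projecting period 3:
Births: 712 × 0.215 = 153, 1028 × 0.288 = 296 — total 449
15–29: 731 × 0.966 = 706
30–44: 712 × 0.95 = 676
45–59: 1028 × 0.941 = 967
60–74: 1627 × 0.97 = 1578
→ [449, 706, 676, 967, 1578]
Dependents (band 0–14 + band 60–74) = 449 + 1578 = 2027; working-age = 2349; ratio = 2027/2349 × 100 = 86.3

86.3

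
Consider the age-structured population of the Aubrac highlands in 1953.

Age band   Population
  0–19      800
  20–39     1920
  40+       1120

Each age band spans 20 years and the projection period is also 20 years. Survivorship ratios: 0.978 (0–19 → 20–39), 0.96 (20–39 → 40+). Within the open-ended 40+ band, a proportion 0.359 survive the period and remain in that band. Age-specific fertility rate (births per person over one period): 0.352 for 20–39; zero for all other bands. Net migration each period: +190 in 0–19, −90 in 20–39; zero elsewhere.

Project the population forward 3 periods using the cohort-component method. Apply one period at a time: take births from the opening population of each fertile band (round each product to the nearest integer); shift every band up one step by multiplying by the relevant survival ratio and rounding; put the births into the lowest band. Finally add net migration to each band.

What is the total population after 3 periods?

2045

(Groups numbered youngest = 1 to oldest = 3.)
Period 1:
Births: 1920 * 0.352 = 676
Group 2: 800 * 0.978 = 782
Group 3: 1920 * 0.96 + 1120 * 0.359 = 1843 + 402 = 2245
Net migration: Group 1 + 190 → 866; Group 2 − 90 → 692
Population now: 0–19=866, 20–39=692, 40+=2245
Period 2:
Births: 692 * 0.352 = 244
Group 2: 866 * 0.978 = 847
Group 3: 692 * 0.96 + 2245 * 0.359 = 664 + 806 = 1470
Net migration: Group 1 + 190 → 434; Group 2 − 90 → 757
Population now: 0–19=434, 20–39=757, 40+=1470
Period 3:
Births: 757 * 0.352 = 266
Group 2: 434 * 0.978 = 424
Group 3: 757 * 0.96 + 1470 * 0.359 = 727 + 528 = 1255
Net migration: Group 1 + 190 → 456; Group 2 − 90 → 334
Population now: 0–19=456, 20–39=334, 40+=1255
Total after period 3: 456 + 334 + 1255 = 2045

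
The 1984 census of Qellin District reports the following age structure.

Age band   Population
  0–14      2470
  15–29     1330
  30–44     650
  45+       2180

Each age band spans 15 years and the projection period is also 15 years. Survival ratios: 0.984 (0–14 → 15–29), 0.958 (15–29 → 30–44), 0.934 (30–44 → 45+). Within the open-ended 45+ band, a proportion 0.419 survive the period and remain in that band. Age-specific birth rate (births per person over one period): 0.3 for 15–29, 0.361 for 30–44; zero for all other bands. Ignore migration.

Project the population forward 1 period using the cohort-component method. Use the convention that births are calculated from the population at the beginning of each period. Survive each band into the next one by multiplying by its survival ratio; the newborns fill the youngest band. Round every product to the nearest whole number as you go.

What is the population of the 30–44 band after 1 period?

— Period 1 —
Births: 1330 * 0.3 = 399  |  650 * 0.361 = 235 → 634
15–29: 2470 * 0.984 = 2430
30–44: 1330 * 0.958 = 1274
45+: 650 * 0.934 + 2180 * 0.419 = 607 + 913 = 1520
Population now: 0–14=634, 15–29=2430, 30–44=1274, 45+=1520

1274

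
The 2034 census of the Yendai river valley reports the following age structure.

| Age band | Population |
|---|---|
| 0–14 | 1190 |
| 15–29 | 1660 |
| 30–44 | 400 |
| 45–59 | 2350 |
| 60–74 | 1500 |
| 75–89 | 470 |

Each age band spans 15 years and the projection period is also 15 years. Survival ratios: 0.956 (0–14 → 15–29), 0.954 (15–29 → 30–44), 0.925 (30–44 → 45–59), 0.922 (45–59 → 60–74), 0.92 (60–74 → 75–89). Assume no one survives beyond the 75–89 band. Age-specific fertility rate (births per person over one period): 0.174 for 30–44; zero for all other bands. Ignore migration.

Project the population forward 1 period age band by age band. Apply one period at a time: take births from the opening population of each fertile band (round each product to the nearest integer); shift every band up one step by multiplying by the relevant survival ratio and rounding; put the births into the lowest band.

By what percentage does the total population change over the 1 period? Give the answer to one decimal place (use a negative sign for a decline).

-11.4

Let band 1 be 0–14 through band 6 = 75–89.
Period 1.
Births: 400 * 0.174 = 70
Band 2: 1190 * 0.956 = 1138
Band 3: 1660 * 0.954 = 1584
Band 4: 400 * 0.925 = 370
Band 5: 2350 * 0.922 = 2167
Band 6: 1500 * 0.92 = 1380
End of period: [70, 1138, 1584, 370, 2167, 1380]
Total: 7570 → 6709; change = -861; percentage change = -11.4%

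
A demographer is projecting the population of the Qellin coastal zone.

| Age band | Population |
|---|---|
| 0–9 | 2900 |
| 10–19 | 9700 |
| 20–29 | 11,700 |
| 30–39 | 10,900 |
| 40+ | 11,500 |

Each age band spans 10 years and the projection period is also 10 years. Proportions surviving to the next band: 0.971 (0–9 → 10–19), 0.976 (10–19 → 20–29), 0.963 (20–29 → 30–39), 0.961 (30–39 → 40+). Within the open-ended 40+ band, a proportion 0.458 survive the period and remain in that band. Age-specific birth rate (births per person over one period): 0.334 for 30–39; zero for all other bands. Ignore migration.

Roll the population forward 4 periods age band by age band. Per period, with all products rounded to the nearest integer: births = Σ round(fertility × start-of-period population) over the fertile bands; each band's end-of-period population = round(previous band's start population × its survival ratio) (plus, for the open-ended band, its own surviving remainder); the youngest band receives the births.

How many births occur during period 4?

Numbering the groups 1..5 from youngest to oldest:
Period 1:
Births: 10900 × 0.334 = 3641
Group 2: 2900 × 0.971 = 2816
Group 3: 9700 × 0.976 = 9467
Group 4: 11700 × 0.963 = 11267
Group 5: 10900 × 0.961 + 11500 × 0.458 = 10475 + 5267 = 15742
Population now: 0–9=3641, 10–19=2816, 20–29=9467, 30–39=11267, 40+=15742
Period 2:
Births: 11267 × 0.334 = 3763
Group 2: 3641 × 0.971 = 3535
Group 3: 2816 × 0.976 = 2748
Group 4: 9467 × 0.963 = 9117
Group 5: 11267 × 0.961 + 15742 × 0.458 = 10828 + 7210 = 18038
Population now: 0–9=3763, 10–19=3535, 20–29=2748, 30–39=9117, 40+=18038
Period 3:
Births: 9117 × 0.334 = 3045
Group 2: 3763 × 0.971 = 3654
Group 3: 3535 × 0.976 = 3450
Group 4: 2748 × 0.963 = 2646
Group 5: 9117 × 0.961 + 18038 × 0.458 = 8761 + 8261 = 17022
Population now: 0–9=3045, 10–19=3654, 20–29=3450, 30–39=2646, 40+=17022
Period 4:
Births: 2646 × 0.334 = 884
Group 2: 3045 × 0.971 = 2957
Group 3: 3654 × 0.976 = 3566
Group 4: 3450 × 0.963 = 3322
Group 5: 2646 × 0.961 + 17022 × 0.458 = 2543 + 7796 = 10339
Population now: 0–9=884, 10–19=2957, 20–29=3566, 30–39=3322, 40+=10339

884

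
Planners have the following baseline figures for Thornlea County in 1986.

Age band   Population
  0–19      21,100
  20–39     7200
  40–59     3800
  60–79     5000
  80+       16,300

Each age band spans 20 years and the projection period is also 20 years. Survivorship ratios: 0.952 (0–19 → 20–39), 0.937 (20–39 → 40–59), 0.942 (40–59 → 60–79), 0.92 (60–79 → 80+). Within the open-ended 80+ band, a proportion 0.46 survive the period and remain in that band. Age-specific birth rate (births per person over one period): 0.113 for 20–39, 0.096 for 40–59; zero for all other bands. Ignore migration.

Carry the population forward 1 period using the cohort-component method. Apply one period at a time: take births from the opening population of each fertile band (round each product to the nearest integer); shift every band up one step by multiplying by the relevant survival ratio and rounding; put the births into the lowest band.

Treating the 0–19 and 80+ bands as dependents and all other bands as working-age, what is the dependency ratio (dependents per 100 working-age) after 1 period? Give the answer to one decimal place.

Call the groups 1 to 5, youngest first.
[period 1]
Births: 7200 × 0.113 = 814, 3800 × 0.096 = 365 ⇒ total 1179
Group 2: 21100 × 0.952 = 20087
Group 3: 7200 × 0.937 = 6746
Group 4: 3800 × 0.942 = 3580
Group 5: 5000 × 0.92 + 16300 × 0.46 = 4600 + 7498 = 12098
Population now: 0–19=1179, 20–39=20087, 40–59=6746, 60–79=3580, 80+=12098
Dependents (band 0–19 + band 80+) = 1179 + 12098 = 13277; working-age = 30413; ratio = 13277/30413 × 100 = 43.7

43.7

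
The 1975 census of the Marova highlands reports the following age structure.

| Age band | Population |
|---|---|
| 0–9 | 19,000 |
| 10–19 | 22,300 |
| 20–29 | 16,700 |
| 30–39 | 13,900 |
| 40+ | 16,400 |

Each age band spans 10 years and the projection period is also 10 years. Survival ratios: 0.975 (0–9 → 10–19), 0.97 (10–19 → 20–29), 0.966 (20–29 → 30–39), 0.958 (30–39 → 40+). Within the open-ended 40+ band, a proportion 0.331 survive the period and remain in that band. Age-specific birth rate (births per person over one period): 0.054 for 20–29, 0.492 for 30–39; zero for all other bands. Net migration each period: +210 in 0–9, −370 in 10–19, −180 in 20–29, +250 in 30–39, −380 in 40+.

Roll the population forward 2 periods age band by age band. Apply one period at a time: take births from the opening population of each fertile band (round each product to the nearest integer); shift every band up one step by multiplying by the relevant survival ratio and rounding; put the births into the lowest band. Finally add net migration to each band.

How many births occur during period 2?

9218

Period 1:
Births: 16700 × 0.054 = 902 ; 13900 × 0.492 = 6839 → total 7741
10–19: 19000 × 0.975 = 18525
20–29: 22300 × 0.97 = 21631
30–39: 16700 × 0.966 = 16132
40+: 13900 × 0.958 + 16400 × 0.331 = 13316 + 5428 = 18744
Net migration: 0–9 + 210 → 7951; 10–19 − 370 → 18155; 20–29 − 180 → 21451; 30–39 + 250 → 16382; 40+ − 380 → 18364
Giving 7951 / 18155 / 21451 / 16382 / 18364.
Period 2:
Births: 21451 × 0.054 = 1158 ; 16382 × 0.492 = 8060 → total 9218
10–19: 7951 × 0.975 = 7752
20–29: 18155 × 0.97 = 17610
30–39: 21451 × 0.966 = 20722
40+: 16382 × 0.958 + 18364 × 0.331 = 15694 + 6078 = 21772
Net migration: 0–9 + 210 → 9428; 10–19 − 370 → 7382; 20–29 − 180 → 17430; 30–39 + 250 → 20972; 40+ − 380 → 21392
Giving 9428 / 7382 / 17430 / 20972 / 21392.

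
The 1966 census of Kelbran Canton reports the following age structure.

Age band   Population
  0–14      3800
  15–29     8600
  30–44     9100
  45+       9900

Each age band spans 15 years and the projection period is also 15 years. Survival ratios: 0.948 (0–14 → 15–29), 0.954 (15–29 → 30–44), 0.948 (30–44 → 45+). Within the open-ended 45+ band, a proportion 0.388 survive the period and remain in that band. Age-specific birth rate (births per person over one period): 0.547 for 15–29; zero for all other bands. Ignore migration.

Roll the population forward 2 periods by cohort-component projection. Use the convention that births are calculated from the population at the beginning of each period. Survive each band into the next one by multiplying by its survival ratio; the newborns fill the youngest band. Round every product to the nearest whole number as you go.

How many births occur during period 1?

4704

Let group 1 be 0–14 through group 4 = 45+.
Period 1:
Births: 8600 × 0.547 = 4704
Group 2: 3800 × 0.948 = 3602
Group 3: 8600 × 0.954 = 8204
Group 4: 9100 × 0.948 + 9900 × 0.388 = 8627 + 3841 = 12468
Population now: 0–14=4704, 15–29=3602, 30–44=8204, 45+=12468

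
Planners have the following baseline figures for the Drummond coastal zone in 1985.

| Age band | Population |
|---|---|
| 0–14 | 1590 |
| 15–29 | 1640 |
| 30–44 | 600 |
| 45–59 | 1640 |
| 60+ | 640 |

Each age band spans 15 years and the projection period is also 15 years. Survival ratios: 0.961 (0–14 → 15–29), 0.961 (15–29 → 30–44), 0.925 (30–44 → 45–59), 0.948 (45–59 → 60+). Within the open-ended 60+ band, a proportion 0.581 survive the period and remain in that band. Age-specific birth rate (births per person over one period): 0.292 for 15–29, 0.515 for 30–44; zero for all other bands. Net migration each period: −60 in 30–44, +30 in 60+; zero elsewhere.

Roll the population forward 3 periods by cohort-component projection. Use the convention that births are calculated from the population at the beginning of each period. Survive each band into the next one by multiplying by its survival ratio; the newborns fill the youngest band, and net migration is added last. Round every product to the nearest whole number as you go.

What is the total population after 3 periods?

6437

(Groups numbered youngest = 1 to oldest = 5.)
After projecting period 1:
Births: 1640 × 0.292 = 479  |  600 × 0.515 = 309 → total 788
Group 2: 1590 × 0.961 = 1528
Group 3: 1640 × 0.961 = 1576
Group 4: 600 × 0.925 = 555
Group 5: 1640 × 0.948 + 640 × 0.581 = 1555 + 372 = 1927
Net migration: Group 3 − 60 → 1516; Group 5 + 30 → 1957
Population now: 0–14=788, 15–29=1528, 30–44=1516, 45–59=555, 60+=1957
After projecting period 2:
Births: 1528 × 0.292 = 446  |  1516 × 0.515 = 781 → total 1227
Group 2: 788 × 0.961 = 757
Group 3: 1528 × 0.961 = 1468
Group 4: 1516 × 0.925 = 1402
Group 5: 555 × 0.948 + 1957 × 0.581 = 526 + 1137 = 1663
Net migration: Group 3 − 60 → 1408; Group 5 + 30 → 1693
Population now: 0–14=1227, 15–29=757, 30–44=1408, 45–59=1402, 60+=1693
After projecting period 3:
Births: 757 × 0.292 = 221  |  1408 × 0.515 = 725 → total 946
Group 2: 1227 × 0.961 = 1179
Group 3: 757 × 0.961 = 727
Group 4: 1408 × 0.925 = 1302
Group 5: 1402 × 0.948 + 1693 × 0.581 = 1329 + 984 = 2313
Net migration: Group 3 − 60 → 667; Group 5 + 30 → 2343
Population now: 0–14=946, 15–29=1179, 30–44=667, 45–59=1302, 60+=2343
Total after period 3: 946 + 1179 + 667 + 1302 + 2343 = 6437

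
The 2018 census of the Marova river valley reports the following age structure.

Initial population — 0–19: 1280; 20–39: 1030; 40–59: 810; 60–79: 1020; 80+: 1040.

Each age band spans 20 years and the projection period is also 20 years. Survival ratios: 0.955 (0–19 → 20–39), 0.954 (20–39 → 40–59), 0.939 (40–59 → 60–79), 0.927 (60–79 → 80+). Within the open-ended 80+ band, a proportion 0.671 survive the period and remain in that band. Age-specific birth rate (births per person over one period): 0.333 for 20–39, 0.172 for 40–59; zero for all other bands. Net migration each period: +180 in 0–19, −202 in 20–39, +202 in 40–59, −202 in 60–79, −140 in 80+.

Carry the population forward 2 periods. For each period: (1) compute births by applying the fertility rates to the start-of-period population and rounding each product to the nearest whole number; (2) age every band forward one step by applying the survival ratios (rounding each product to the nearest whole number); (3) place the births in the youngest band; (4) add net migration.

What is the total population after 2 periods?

4627

Period 1:
Births: 1030 × 0.333 = 343  |  810 × 0.172 = 139 → 482
20–39: 1280 × 0.955 = 1222
40–59: 1030 × 0.954 = 983
60–79: 810 × 0.939 = 761
80+: 1020 × 0.927 + 1040 × 0.671 = 946 + 698 = 1644
Net migration: 0–19 + 180 → 662; 20–39 − 202 → 1020; 40–59 + 202 → 1185; 60–79 − 202 → 559; 80+ − 140 → 1504
→ [662, 1020, 1185, 559, 1504]
Period 2:
Births: 1020 × 0.333 = 340  |  1185 × 0.172 = 204 → 544
20–39: 662 × 0.955 = 632
40–59: 1020 × 0.954 = 973
60–79: 1185 × 0.939 = 1113
80+: 559 × 0.927 + 1504 × 0.671 = 518 + 1009 = 1527
Net migration: 0–19 + 180 → 724; 20–39 − 202 → 430; 40–59 + 202 → 1175; 60–79 − 202 → 911; 80+ − 140 → 1387
→ [724, 430, 1175, 911, 1387]
Total after period 2: 724 + 430 + 1175 + 911 + 1387 = 4627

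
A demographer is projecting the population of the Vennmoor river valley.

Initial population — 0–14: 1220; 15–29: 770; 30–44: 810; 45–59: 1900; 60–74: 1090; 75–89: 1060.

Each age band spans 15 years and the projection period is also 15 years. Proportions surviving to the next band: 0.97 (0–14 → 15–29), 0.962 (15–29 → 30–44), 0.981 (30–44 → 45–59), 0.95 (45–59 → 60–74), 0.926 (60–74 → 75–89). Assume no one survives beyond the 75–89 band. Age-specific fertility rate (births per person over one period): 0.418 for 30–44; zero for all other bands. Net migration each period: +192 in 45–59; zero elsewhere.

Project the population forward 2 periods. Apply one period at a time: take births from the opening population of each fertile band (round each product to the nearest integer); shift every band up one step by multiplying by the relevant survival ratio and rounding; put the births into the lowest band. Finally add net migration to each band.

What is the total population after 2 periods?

5305

Period 1:
Births: 810 * 0.418 = 339
15–29: 1220 * 0.97 = 1183
30–44: 770 * 0.962 = 741
45–59: 810 * 0.981 = 795
60–74: 1900 * 0.95 = 1805
75–89: 1090 * 0.926 = 1009
Net migration: 45–59 + 192 → 987
→ [339, 1183, 741, 987, 1805, 1009]
Period 2:
Births: 741 * 0.418 = 310
15–29: 339 * 0.97 = 329
30–44: 1183 * 0.962 = 1138
45–59: 741 * 0.981 = 727
60–74: 987 * 0.95 = 938
75–89: 1805 * 0.926 = 1671
Net migration: 45–59 + 192 → 919
→ [310, 329, 1138, 919, 938, 1671]
Total after period 2: 310 + 329 + 1138 + 919 + 938 + 1671 = 5305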